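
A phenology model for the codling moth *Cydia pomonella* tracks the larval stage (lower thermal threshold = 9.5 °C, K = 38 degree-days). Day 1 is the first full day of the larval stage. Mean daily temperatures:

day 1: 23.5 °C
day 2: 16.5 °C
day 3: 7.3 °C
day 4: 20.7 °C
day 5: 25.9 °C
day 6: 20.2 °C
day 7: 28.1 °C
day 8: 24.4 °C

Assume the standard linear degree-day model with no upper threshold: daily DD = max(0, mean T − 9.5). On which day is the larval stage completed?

Daily DD above 9.5 °C: 14.0, 7.0, 0.0, 11.2, 16.4, 10.7, 18.6, 14.9.
Cumulative: 14.0, 21.0, 21.0, 32.2, 48.6, 59.3, 77.9, 92.8.
The total first reaches 38 DD on day 5.

day 5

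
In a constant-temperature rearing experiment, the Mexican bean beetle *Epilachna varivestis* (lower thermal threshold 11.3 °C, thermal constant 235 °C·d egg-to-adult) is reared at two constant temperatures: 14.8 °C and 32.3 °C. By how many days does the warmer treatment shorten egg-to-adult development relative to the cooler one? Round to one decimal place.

At 14.8 °C: 235 / (14.8 − 11.3) = 235 / 3.5 = 67.143 d.
At 32.3 °C: 235 / (32.3 − 11.3) = 235 / 21.0 = 11.190 d.
Difference = |67.143 − 11.190| = 55.952 ≈ 56.0 days.

56.0 days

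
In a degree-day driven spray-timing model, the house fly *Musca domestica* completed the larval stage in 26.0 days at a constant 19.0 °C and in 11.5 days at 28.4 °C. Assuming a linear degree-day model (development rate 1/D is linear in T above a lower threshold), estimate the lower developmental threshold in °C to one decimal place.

11.5 °C

Under the model K = D·(T − T_b), so D₁·(T₁ − T_b) = D₂·(T₂ − T_b).
26.0·(19.0 − T_b) = 11.5·(28.4 − T_b)
T_b = (26.0·19.0 − 11.5·28.4) / (26.0 − 11.5) = 167.40 / 14.5 = 11.545 °C ≈ 11.5 °C.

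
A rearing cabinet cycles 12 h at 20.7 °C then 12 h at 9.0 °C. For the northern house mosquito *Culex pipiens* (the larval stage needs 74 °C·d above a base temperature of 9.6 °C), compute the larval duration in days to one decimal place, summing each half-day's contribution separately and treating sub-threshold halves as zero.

13.3 days

Day half: max(0, 20.7 − 9.6) × 0.5 = 11.1 × 0.5 = 5.55 DD.
Night half: max(0, 9.0 − 9.6) × 0.5 = 0.0 × 0.5 = 0.00 DD.
Per 24 h: 5.55 DD/day.
Duration = 74 / 5.55 = 13.333 ≈ 13.3 days.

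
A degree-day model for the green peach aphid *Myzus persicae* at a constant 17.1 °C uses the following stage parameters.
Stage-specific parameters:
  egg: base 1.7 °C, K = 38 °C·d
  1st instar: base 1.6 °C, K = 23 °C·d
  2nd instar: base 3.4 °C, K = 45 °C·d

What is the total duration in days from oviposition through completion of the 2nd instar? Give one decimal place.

egg: 38 / (17.1 − 1.7) = 38 / 15.4 = 2.468 d.
1st instar: 23 / (17.1 − 1.6) = 23 / 15.5 = 1.484 d.
2nd instar: 45 / (17.1 − 3.4) = 45 / 13.7 = 3.285 d.
Sum = 7.236 ≈ 7.2 days.

7.2 days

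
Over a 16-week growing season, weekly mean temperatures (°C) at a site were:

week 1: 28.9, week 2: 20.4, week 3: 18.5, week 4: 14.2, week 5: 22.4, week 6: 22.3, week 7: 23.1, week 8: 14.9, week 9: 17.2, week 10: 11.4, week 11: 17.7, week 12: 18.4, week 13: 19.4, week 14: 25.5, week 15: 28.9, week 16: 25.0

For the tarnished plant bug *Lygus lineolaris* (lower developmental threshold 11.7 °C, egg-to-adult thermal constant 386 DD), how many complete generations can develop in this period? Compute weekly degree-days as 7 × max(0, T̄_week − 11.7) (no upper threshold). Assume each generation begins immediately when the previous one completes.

2 generations

Weekly DD (7 × max(0, T̄ − 11.7)): 120.4, 60.9, 47.6, 17.5, 74.9, 74.2, 79.8, 22.4, 38.5, 0.0, 42.0, 46.9, 53.9, 96.6, 120.4, 93.1.
Season total = 989.1 DD.
Complete generations = ⌊989.1 / 386⌋ = 2.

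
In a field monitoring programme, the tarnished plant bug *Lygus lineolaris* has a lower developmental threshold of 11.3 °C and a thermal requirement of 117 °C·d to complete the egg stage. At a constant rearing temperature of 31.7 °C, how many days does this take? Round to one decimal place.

5.7 days

Daily accumulation = 31.7 − 11.3 = 20.4 DD/day.
Duration = 117 / 20.4 = 5.735 ≈ 5.7 days.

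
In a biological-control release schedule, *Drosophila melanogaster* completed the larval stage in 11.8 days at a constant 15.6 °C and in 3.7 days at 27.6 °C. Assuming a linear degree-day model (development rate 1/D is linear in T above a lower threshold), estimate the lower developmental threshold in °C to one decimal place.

10.1 °C

Equal thermal constants: D₁(T₁ − T_b) = D₂(T₂ − T_b).
11.8·(15.6 − T_b) = 3.7·(27.6 − T_b)
T_b = (11.8·15.6 − 3.7·27.6) / (11.8 − 3.7) = 81.96 / 8.1 = 10.119 °C ≈ 10.1 °C.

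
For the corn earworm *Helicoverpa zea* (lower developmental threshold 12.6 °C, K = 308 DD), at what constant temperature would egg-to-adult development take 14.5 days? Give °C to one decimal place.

Required daily accumulation = 308 / 14.5 = 21.241 DD/day.
T = T_base + 21.241 = 12.6 + 21.241 = 33.841 ≈ 33.8 °C.

33.8 °C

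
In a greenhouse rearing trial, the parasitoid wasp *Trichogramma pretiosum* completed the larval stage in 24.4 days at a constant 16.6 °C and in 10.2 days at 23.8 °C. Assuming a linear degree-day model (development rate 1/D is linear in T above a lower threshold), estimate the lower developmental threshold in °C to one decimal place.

Equal thermal constants: D₁(T₁ − T_b) = D₂(T₂ − T_b).
24.4·(16.6 − T_b) = 10.2·(23.8 − T_b)
T_b = (24.4·16.6 − 10.2·23.8) / (24.4 − 10.2) = 162.28 / 14.2 = 11.428 °C ≈ 11.4 °C.

11.4 °C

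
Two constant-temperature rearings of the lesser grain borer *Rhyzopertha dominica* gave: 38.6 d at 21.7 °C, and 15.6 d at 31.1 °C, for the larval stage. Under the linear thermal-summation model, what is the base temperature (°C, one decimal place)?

Linear rate model ⇒ the product D·(T − T_b) is constant across temperatures.
38.6·(21.7 − T_b) = 15.6·(31.1 − T_b)
T_b = (38.6·21.7 − 15.6·31.1) / (38.6 − 15.6) = 352.46 / 23.0 = 15.324 °C ≈ 15.3 °C.

15.3 °C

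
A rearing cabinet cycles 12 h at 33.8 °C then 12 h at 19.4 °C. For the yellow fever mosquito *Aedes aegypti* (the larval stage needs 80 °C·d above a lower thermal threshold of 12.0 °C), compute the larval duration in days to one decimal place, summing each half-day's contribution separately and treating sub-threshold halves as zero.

5.5 days

Day half: max(0, 33.8 − 12.0) × 0.5 = 21.8 × 0.5 = 10.90 DD.
Night half: max(0, 19.4 − 12.0) × 0.5 = 7.4 × 0.5 = 3.70 DD.
Per 24 h: 14.60 DD/day.
Duration = 80 / 14.60 = 5.479 ≈ 5.5 days.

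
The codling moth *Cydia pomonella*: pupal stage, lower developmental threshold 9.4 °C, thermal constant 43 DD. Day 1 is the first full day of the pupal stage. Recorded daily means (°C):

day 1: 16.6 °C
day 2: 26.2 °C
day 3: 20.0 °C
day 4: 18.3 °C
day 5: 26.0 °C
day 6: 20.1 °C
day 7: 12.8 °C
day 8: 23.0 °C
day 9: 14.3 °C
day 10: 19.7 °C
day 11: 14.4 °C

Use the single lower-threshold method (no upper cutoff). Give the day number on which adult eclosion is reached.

Daily DD above 9.4 °C: 7.2, 16.8, 10.6, 8.9, 16.6, 10.7, 3.4, 13.6, 4.9, 10.3, 5.0.
Cumulative: 7.2, 24.0, 34.6, 43.5, 60.1, 70.8, 74.2, 87.8, 92.7, 103.0, 108.0.
The total first reaches 43 DD on day 4.

day 4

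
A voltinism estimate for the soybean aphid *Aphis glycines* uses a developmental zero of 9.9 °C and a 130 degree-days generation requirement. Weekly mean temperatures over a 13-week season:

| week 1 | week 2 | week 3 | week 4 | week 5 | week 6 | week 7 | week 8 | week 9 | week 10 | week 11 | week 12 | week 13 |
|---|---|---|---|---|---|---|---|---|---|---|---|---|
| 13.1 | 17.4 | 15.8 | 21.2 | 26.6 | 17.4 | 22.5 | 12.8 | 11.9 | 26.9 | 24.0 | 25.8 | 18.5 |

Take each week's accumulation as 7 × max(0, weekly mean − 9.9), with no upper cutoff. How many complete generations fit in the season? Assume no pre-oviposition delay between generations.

Weekly DD (7 × max(0, T̄ − 9.9)): 22.4, 52.5, 41.3, 79.1, 116.9, 52.5, 88.2, 20.3, 14.0, 119.0, 98.7, 111.3, 60.2.
Season total = 876.4 DD.
Complete generations = ⌊876.4 / 130⌋ = 6.

6 generations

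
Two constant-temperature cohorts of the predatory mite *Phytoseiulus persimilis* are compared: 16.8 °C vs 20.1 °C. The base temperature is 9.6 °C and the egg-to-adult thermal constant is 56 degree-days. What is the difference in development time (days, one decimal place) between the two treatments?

2.4 days

At 16.8 °C: 56 / (16.8 − 9.6) = 56 / 7.2 = 7.778 d.
At 20.1 °C: 56 / (20.1 − 9.6) = 56 / 10.5 = 5.333 d.
Difference = |7.778 − 5.333| = 2.444 ≈ 2.4 days.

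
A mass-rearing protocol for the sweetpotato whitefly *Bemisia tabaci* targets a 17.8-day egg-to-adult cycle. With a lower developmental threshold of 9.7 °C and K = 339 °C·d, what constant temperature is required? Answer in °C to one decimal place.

Required daily accumulation = 339 / 17.8 = 19.045 DD/day.
T = T_base + 19.045 = 9.7 + 19.045 = 28.745 ≈ 28.7 °C.

28.7 °C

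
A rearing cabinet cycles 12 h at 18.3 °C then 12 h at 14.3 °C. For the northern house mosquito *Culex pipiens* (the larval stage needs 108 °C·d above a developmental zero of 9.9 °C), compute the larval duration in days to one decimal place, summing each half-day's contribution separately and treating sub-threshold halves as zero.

16.9 days

Day half: max(0, 18.3 − 9.9) × 0.5 = 8.4 × 0.5 = 4.20 DD.
Night half: max(0, 14.3 − 9.9) × 0.5 = 4.4 × 0.5 = 2.20 DD.
Per 24 h: 6.40 DD/day.
Duration = 108 / 6.40 = 16.875 ≈ 16.9 days.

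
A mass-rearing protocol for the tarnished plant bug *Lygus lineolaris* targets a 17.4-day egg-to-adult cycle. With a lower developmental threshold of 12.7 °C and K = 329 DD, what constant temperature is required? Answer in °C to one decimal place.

Required daily accumulation = 329 / 17.4 = 18.908 DD/day.
T = T_base + 18.908 = 12.7 + 18.908 = 31.608 ≈ 31.6 °C.

31.6 °C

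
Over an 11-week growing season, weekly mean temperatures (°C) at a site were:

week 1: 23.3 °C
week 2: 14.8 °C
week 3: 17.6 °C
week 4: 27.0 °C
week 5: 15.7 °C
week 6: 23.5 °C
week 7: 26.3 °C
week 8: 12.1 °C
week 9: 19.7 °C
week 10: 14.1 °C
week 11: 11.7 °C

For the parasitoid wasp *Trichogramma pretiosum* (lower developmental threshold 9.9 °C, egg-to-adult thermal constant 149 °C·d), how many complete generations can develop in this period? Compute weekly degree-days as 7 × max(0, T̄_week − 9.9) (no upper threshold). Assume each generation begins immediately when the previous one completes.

4 generations

Weekly DD (7 × max(0, T̄ − 9.9)): 93.8, 34.3, 53.9, 119.7, 40.6, 95.2, 114.8, 15.4, 68.6, 29.4, 12.6.
Season total = 678.3 DD.
Complete generations = ⌊678.3 / 149⌋ = 4.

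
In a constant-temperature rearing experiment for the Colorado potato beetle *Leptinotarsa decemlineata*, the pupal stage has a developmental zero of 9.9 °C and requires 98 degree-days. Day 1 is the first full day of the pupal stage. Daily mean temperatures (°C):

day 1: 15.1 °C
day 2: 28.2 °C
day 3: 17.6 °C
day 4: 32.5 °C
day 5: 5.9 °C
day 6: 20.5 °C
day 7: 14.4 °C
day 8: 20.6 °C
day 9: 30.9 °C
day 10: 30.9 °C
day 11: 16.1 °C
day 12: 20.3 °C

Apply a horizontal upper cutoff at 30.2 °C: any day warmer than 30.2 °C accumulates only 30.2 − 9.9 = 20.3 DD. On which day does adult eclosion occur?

day 10

Daily DD above 9.9 °C (capped at 20.3): 5.2, 18.3, 7.7, 20.3, 0.0, 10.6, 4.5, 10.7, 20.3, 20.3, 6.2, 10.4.
Cumulative: 5.2, 23.5, 31.2, 51.5, 51.5, 62.1, 66.6, 77.3, 97.6, 117.9, 124.1, 134.5.
The total first reaches 98 DD on day 10.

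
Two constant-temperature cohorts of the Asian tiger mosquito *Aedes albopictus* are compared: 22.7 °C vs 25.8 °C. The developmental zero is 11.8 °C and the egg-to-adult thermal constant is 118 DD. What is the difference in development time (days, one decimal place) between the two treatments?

At 22.7 °C: 118 / (22.7 − 11.8) = 118 / 10.9 = 10.826 d.
At 25.8 °C: 118 / (25.8 − 11.8) = 118 / 14.0 = 8.429 d.
Difference = |10.826 − 8.429| = 2.397 ≈ 2.4 days.

2.4 days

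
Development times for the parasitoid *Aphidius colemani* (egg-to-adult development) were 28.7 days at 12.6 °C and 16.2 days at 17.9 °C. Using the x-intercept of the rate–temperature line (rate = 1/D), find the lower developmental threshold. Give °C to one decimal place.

5.7 °C

Linear rate model ⇒ the product D·(T − T_b) is constant across temperatures.
28.7·(12.6 − T_b) = 16.2·(17.9 − T_b)
T_b = (28.7·12.6 − 16.2·17.9) / (28.7 − 16.2) = 71.64 / 12.5 = 5.731 °C ≈ 5.7 °C.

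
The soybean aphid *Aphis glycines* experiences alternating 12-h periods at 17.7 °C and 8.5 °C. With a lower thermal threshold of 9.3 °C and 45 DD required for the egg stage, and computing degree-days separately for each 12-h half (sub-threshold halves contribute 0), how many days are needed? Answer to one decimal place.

Day half: max(0, 17.7 − 9.3) × 0.5 = 8.4 × 0.5 = 4.20 DD.
Night half: max(0, 8.5 − 9.3) × 0.5 = 0.0 × 0.5 = 0.00 DD.
Per 24 h: 4.20 DD/day.
Duration = 45 / 4.20 = 10.714 ≈ 10.7 days.

10.7 days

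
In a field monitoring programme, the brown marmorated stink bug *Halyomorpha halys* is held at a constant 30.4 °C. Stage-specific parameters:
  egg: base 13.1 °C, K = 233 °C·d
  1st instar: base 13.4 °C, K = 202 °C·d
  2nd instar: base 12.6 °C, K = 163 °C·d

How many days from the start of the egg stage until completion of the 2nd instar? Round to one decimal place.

egg: 233 / (30.4 − 13.1) = 233 / 17.3 = 13.468 d.
1st instar: 202 / (30.4 − 13.4) = 202 / 17.0 = 11.882 d.
2nd instar: 163 / (30.4 − 12.6) = 163 / 17.8 = 9.157 d.
Sum = 34.508 ≈ 34.5 days.

34.5 days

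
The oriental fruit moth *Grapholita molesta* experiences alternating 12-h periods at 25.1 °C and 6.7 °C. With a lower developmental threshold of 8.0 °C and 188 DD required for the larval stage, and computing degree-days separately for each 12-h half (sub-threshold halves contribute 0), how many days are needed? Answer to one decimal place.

22.0 days

Day half: max(0, 25.1 − 8.0) × 0.5 = 17.1 × 0.5 = 8.55 DD.
Night half: max(0, 6.7 − 8.0) × 0.5 = 0.0 × 0.5 = 0.00 DD.
Per 24 h: 8.55 DD/day.
Duration = 188 / 8.55 = 21.988 ≈ 22.0 days.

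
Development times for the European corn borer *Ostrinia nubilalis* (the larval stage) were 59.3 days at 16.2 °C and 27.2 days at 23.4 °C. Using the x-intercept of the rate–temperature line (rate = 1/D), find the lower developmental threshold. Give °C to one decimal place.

Linear rate model ⇒ the product D·(T − T_b) is constant across temperatures.
59.3·(16.2 − T_b) = 27.2·(23.4 − T_b)
T_b = (59.3·16.2 − 27.2·23.4) / (59.3 − 27.2) = 324.18 / 32.1 = 10.099 °C ≈ 10.1 °C.

10.1 °C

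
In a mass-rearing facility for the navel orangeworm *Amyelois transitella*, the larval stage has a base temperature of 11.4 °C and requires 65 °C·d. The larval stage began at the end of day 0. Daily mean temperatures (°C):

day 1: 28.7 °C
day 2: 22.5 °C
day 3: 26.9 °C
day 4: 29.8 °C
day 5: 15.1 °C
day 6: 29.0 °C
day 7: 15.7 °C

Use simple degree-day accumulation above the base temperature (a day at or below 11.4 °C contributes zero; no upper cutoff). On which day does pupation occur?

Daily DD above 11.4 °C: 17.3, 11.1, 15.5, 18.4, 3.7, 17.6, 4.3.
Cumulative: 17.3, 28.4, 43.9, 62.3, 66.0, 83.6, 87.9.
The total first reaches 65 DD on day 5.

day 5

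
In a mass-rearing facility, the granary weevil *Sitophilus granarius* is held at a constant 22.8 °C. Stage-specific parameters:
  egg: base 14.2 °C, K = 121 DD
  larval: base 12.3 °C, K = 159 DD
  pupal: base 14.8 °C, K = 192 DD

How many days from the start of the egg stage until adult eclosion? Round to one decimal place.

53.2 days

egg: 121 / (22.8 − 14.2) = 121 / 8.6 = 14.070 d.
larval: 159 / (22.8 − 12.3) = 159 / 10.5 = 15.143 d.
pupal: 192 / (22.8 − 14.8) = 192 / 8.0 = 24.000 d.
Sum = 53.213 ≈ 53.2 days.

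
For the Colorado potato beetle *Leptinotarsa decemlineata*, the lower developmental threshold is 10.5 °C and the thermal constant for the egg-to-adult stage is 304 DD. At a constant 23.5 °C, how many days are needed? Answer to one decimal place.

23.4 days

Daily accumulation = 23.5 − 10.5 = 13.0 DD/day.
Duration = 304 / 13.0 = 23.385 ≈ 23.4 days.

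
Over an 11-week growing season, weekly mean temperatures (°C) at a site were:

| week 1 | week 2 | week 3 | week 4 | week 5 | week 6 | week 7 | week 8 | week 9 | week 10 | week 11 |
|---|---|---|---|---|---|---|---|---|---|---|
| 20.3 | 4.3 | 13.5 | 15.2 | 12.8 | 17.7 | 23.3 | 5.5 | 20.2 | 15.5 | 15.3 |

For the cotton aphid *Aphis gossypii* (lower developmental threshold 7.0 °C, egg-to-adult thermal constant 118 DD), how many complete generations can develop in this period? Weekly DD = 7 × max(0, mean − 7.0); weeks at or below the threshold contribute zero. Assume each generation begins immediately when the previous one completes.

Weekly DD (7 × max(0, T̄ − 7.0)): 93.1, 0.0, 45.5, 57.4, 40.6, 74.9, 114.1, 0.0, 92.4, 59.5, 58.1.
Season total = 635.6 DD.
Complete generations = ⌊635.6 / 118⌋ = 5.

5 generations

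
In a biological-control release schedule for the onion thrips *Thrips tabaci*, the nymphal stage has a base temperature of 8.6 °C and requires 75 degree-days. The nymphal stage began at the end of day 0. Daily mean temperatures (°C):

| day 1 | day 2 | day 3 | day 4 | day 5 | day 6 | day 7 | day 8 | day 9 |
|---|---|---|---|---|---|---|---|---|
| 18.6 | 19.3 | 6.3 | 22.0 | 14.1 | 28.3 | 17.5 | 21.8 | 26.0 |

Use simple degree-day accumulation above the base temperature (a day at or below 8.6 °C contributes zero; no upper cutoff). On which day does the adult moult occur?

day 8

Daily DD above 8.6 °C: 10.0, 10.7, 0.0, 13.4, 5.5, 19.7, 8.9, 13.2, 17.4.
Cumulative: 10.0, 20.7, 20.7, 34.1, 39.6, 59.3, 68.2, 81.4, 98.8.
The total first reaches 75 DD on day 8.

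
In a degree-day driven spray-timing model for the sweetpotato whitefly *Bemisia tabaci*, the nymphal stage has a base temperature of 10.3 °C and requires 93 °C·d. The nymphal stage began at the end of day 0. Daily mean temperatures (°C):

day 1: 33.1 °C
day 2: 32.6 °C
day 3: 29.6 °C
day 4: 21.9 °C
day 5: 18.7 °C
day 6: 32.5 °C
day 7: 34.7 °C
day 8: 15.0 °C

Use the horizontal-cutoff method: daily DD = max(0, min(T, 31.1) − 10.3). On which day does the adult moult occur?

Daily DD above 10.3 °C (capped at 20.8): 20.8, 20.8, 19.3, 11.6, 8.4, 20.8, 20.8, 4.7.
Cumulative: 20.8, 41.6, 60.9, 72.5, 80.9, 101.7, 122.5, 127.2.
The total first reaches 93 DD on day 6.

day 6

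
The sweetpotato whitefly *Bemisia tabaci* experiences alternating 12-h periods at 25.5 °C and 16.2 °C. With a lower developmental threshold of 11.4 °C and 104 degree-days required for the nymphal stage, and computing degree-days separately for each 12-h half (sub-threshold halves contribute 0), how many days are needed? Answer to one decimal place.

Day half: max(0, 25.5 − 11.4) × 0.5 = 14.1 × 0.5 = 7.05 DD.
Night half: max(0, 16.2 − 11.4) × 0.5 = 4.8 × 0.5 = 2.40 DD.
Per 24 h: 9.45 DD/day.
Duration = 104 / 9.45 = 11.005 ≈ 11.0 days.

11.0 days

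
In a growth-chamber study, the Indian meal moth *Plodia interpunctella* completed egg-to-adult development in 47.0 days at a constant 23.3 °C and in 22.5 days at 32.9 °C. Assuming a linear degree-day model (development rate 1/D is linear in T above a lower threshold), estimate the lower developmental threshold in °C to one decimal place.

Equal thermal constants: D₁(T₁ − T_b) = D₂(T₂ − T_b).
47.0·(23.3 − T_b) = 22.5·(32.9 − T_b)
T_b = (47.0·23.3 − 22.5·32.9) / (47.0 − 22.5) = 354.85 / 24.5 = 14.484 °C ≈ 14.5 °C.

14.5 °C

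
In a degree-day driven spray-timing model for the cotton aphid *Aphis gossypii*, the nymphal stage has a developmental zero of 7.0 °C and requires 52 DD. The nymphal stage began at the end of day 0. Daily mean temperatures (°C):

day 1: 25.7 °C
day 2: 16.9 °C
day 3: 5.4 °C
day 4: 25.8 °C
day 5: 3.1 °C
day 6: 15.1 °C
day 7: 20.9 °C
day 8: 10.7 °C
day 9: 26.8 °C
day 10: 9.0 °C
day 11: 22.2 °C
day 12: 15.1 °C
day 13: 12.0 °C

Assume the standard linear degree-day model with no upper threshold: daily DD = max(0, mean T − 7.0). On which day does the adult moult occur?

Daily DD above 7.0 °C: 18.7, 9.9, 0.0, 18.8, 0.0, 8.1, 13.9, 3.7, 19.8, 2.0, 15.2, 8.1, 5.0.
Cumulative: 18.7, 28.6, 28.6, 47.4, 47.4, 55.5, 69.4, 73.1, 92.9, 94.9, 110.1, 118.2, 123.2.
The total first reaches 52 DD on day 6.

day 6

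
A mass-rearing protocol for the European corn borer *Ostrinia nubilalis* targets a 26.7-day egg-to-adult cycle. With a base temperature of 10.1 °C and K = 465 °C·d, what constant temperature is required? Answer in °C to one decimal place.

27.5 °C

Required daily accumulation = 465 / 26.7 = 17.416 DD/day.
T = T_base + 17.416 = 10.1 + 17.416 = 27.516 ≈ 27.5 °C.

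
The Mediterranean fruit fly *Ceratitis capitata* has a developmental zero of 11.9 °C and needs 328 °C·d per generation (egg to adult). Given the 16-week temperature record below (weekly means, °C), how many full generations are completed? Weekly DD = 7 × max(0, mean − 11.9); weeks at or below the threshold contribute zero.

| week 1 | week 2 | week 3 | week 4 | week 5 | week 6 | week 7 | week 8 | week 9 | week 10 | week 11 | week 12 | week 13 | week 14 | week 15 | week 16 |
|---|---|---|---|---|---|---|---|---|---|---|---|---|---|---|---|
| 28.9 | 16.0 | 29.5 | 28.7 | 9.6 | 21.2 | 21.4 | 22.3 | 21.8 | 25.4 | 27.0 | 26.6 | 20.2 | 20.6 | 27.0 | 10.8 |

3 generations

Weekly DD (7 × max(0, T̄ − 11.9)): 119.0, 28.7, 123.2, 117.6, 0.0, 65.1, 66.5, 72.8, 69.3, 94.5, 105.7, 102.9, 58.1, 60.9, 105.7, 0.0.
Season total = 1190.0 DD.
Complete generations = ⌊1190.0 / 328⌋ = 3.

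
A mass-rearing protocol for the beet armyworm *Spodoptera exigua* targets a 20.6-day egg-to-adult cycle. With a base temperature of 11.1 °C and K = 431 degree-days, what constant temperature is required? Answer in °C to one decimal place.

Required daily accumulation = 431 / 20.6 = 20.922 DD/day.
T = T_base + 20.922 = 11.1 + 20.922 = 32.022 ≈ 32.0 °C.

32.0 °C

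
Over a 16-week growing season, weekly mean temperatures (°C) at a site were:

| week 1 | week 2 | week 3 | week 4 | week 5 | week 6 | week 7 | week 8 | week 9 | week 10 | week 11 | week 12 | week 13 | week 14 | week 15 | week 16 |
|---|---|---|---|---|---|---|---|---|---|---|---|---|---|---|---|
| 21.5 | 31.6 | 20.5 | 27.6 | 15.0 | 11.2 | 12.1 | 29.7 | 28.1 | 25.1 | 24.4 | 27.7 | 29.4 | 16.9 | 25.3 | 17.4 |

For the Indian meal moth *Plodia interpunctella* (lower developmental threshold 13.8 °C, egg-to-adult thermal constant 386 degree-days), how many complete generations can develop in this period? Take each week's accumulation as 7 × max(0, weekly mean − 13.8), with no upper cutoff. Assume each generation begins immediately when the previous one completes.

Weekly DD (7 × max(0, T̄ − 13.8)): 53.9, 124.6, 46.9, 96.6, 8.4, 0.0, 0.0, 111.3, 100.1, 79.1, 74.2, 97.3, 109.2, 21.7, 80.5, 25.2.
Season total = 1029.0 DD.
Complete generations = ⌊1029.0 / 386⌋ = 2.

2 generations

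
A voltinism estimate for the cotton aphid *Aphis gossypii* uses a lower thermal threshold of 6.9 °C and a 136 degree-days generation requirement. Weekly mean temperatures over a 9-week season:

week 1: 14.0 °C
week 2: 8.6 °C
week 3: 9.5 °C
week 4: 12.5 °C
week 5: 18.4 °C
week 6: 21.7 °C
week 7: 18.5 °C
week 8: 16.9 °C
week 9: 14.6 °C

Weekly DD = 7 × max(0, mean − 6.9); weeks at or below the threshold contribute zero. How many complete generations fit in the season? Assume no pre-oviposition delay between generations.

Weekly DD (7 × max(0, T̄ − 6.9)): 49.7, 11.9, 18.2, 39.2, 80.5, 103.6, 81.2, 70.0, 53.9.
Season total = 508.2 DD.
Complete generations = ⌊508.2 / 136⌋ = 3.

3 generations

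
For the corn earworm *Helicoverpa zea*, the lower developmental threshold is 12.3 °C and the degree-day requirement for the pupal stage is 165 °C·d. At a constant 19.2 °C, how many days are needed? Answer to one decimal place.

Daily accumulation = 19.2 − 12.3 = 6.9 DD/day.
Duration = 165 / 6.9 = 23.913 ≈ 23.9 days.

23.9 days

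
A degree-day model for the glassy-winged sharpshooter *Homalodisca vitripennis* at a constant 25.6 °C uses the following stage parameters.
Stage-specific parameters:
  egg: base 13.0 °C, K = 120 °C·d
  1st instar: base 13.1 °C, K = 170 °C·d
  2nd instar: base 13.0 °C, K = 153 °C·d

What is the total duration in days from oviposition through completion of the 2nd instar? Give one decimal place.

egg: 120 / (25.6 − 13.0) = 120 / 12.6 = 9.524 d.
1st instar: 170 / (25.6 − 13.1) = 170 / 12.5 = 13.600 d.
2nd instar: 153 / (25.6 − 13.0) = 153 / 12.6 = 12.143 d.
Sum = 35.267 ≈ 35.3 days.

35.3 days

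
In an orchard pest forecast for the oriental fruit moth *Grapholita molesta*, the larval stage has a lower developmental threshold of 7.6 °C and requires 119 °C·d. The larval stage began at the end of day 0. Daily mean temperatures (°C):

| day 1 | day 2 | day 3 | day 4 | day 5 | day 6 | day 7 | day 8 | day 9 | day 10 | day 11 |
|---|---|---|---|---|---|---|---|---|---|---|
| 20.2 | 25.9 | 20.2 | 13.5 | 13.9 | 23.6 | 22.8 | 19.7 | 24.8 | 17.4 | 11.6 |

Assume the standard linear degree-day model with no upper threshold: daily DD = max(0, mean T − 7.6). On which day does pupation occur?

day 10

Daily DD above 7.6 °C: 12.6, 18.3, 12.6, 5.9, 6.3, 16.0, 15.2, 12.1, 17.2, 9.8, 4.0.
Cumulative: 12.6, 30.9, 43.5, 49.4, 55.7, 71.7, 86.9, 99.0, 116.2, 126.0, 130.0.
The total first reaches 119 DD on day 10.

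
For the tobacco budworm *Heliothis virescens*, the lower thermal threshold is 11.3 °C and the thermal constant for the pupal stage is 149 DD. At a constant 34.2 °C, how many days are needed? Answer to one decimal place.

Daily accumulation = 34.2 − 11.3 = 22.9 DD/day.
Duration = 149 / 22.9 = 6.507 ≈ 6.5 days.

6.5 days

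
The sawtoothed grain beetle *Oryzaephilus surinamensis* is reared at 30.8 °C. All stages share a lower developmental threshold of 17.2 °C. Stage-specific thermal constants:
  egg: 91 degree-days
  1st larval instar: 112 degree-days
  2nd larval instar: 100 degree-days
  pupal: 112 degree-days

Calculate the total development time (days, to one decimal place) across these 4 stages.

30.5 days

Daily accumulation at 30.8 °C = 30.8 − 17.2 = 13.6 DD/day.
Total K = 91 + 112 + 100 + 112 = 415 DD.
Total duration = 415 / 13.6 = 30.515 ≈ 30.5 days.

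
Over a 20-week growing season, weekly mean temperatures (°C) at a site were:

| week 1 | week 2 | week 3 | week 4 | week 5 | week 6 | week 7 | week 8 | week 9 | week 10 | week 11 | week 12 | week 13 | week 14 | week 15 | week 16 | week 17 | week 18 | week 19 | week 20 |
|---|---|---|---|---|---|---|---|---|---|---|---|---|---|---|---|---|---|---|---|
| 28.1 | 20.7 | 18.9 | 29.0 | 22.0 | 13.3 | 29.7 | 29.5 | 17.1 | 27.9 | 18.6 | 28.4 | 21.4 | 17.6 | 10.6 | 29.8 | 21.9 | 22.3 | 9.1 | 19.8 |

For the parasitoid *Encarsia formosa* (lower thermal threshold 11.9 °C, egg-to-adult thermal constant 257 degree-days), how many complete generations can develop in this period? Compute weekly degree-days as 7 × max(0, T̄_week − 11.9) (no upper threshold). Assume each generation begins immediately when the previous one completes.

Weekly DD (7 × max(0, T̄ − 11.9)): 113.4, 61.6, 49.0, 119.7, 70.7, 9.8, 124.6, 123.2, 36.4, 112.0, 46.9, 115.5, 66.5, 39.9, 0.0, 125.3, 70.0, 72.8, 0.0, 55.3.
Season total = 1412.6 DD.
Complete generations = ⌊1412.6 / 257⌋ = 5.

5 generations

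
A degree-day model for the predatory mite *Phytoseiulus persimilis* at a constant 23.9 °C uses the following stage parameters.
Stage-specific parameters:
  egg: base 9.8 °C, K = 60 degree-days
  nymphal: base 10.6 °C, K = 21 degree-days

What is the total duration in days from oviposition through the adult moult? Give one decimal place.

egg: 60 / (23.9 − 9.8) = 60 / 14.1 = 4.255 d.
nymphal: 21 / (23.9 − 10.6) = 21 / 13.3 = 1.579 d.
Sum = 5.834 ≈ 5.8 days.

5.8 days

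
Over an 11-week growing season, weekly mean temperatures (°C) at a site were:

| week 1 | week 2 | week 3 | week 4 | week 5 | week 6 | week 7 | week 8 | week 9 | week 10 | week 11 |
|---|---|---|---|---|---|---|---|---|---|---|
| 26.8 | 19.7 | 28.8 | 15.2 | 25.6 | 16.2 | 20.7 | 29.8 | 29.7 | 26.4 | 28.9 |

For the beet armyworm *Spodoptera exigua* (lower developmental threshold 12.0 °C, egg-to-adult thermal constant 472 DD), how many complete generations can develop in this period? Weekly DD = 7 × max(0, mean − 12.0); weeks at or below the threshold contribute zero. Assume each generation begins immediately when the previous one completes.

2 generations

Weekly DD (7 × max(0, T̄ − 12.0)): 103.6, 53.9, 117.6, 22.4, 95.2, 29.4, 60.9, 124.6, 123.9, 100.8, 118.3.
Season total = 950.6 DD.
Complete generations = ⌊950.6 / 472⌋ = 2.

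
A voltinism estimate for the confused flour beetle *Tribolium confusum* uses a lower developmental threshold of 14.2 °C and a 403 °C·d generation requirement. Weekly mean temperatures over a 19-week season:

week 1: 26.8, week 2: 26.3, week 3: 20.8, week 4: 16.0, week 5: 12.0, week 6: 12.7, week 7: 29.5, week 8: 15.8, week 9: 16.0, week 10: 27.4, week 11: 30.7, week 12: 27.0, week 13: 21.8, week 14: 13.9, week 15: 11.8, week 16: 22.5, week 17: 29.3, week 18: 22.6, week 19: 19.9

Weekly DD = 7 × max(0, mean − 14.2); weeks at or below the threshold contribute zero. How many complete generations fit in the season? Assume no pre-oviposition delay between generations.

Weekly DD (7 × max(0, T̄ − 14.2)): 88.2, 84.7, 46.2, 12.6, 0.0, 0.0, 107.1, 11.2, 12.6, 92.4, 115.5, 89.6, 53.2, 0.0, 0.0, 58.1, 105.7, 58.8, 39.9.
Season total = 975.8 DD.
Complete generations = ⌊975.8 / 403⌋ = 2.

2 generations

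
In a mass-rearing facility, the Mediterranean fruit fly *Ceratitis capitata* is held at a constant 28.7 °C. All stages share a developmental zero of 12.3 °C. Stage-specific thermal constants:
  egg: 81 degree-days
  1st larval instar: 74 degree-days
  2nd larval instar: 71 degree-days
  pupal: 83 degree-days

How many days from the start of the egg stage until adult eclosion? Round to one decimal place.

Daily accumulation at 28.7 °C = 28.7 − 12.3 = 16.4 DD/day.
Total K = 81 + 74 + 71 + 83 = 309 DD.
Total duration = 309 / 16.4 = 18.841 ≈ 18.8 days.

18.8 days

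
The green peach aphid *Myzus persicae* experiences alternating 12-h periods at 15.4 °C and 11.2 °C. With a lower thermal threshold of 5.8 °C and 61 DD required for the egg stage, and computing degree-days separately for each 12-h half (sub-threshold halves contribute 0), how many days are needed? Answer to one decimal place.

Day half: max(0, 15.4 − 5.8) × 0.5 = 9.6 × 0.5 = 4.80 DD.
Night half: max(0, 11.2 − 5.8) × 0.5 = 5.4 × 0.5 = 2.70 DD.
Per 24 h: 7.50 DD/day.
Duration = 61 / 7.50 = 8.133 ≈ 8.1 days.

8.1 days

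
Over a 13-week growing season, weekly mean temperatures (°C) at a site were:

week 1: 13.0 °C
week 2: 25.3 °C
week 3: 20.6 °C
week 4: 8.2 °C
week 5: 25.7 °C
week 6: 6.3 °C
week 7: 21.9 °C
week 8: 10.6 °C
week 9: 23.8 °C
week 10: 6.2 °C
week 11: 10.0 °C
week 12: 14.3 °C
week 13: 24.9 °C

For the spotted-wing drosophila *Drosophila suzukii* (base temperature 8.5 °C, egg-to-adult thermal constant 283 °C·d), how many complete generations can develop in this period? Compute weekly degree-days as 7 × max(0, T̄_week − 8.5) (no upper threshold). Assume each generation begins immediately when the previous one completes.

2 generations

Weekly DD (7 × max(0, T̄ − 8.5)): 31.5, 117.6, 84.7, 0.0, 120.4, 0.0, 93.8, 14.7, 107.1, 0.0, 10.5, 40.6, 114.8.
Season total = 735.7 DD.
Complete generations = ⌊735.7 / 283⌋ = 2.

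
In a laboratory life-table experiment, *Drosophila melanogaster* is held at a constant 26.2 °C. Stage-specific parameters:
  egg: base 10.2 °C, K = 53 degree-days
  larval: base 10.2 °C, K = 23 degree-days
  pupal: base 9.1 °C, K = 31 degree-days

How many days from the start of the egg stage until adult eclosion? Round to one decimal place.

6.6 days

egg: 53 / (26.2 − 10.2) = 53 / 16.0 = 3.312 d.
larval: 23 / (26.2 − 10.2) = 23 / 16.0 = 1.438 d.
pupal: 31 / (26.2 − 9.1) = 31 / 17.1 = 1.813 d.
Sum = 6.563 ≈ 6.6 days.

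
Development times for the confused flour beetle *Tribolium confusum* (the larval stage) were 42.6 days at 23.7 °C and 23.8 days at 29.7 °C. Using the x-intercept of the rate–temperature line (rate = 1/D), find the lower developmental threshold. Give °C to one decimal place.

Linear rate model ⇒ the product D·(T − T_b) is constant across temperatures.
42.6·(23.7 − T_b) = 23.8·(29.7 − T_b)
T_b = (42.6·23.7 − 23.8·29.7) / (42.6 − 23.8) = 302.76 / 18.8 = 16.104 °C ≈ 16.1 °C.

16.1 °C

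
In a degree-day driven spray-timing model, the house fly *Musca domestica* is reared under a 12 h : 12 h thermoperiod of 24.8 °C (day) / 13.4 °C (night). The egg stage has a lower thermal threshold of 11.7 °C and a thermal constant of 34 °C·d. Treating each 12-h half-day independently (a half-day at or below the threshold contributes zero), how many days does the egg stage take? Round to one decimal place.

4.6 days

Day half: max(0, 24.8 − 11.7) × 0.5 = 13.1 × 0.5 = 6.55 DD.
Night half: max(0, 13.4 − 11.7) × 0.5 = 1.7 × 0.5 = 0.85 DD.
Per 24 h: 7.40 DD/day.
Duration = 34 / 7.40 = 4.595 ≈ 4.6 days.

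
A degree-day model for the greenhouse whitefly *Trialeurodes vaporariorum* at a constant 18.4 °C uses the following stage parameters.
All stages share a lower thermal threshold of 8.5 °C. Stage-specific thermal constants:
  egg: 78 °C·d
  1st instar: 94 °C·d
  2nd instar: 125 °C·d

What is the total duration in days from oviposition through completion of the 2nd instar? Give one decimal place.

30.0 days

Daily accumulation at 18.4 °C = 18.4 − 8.5 = 9.9 DD/day.
Total K = 78 + 94 + 125 = 297 DD.
Total duration = 297 / 9.9 = 30.000 ≈ 30.0 days.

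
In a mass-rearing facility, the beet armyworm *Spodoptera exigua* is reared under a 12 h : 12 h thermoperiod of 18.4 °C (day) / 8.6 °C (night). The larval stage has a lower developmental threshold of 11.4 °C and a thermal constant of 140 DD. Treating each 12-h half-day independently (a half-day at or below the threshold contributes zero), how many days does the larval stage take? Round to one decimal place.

Day half: max(0, 18.4 − 11.4) × 0.5 = 7.0 × 0.5 = 3.50 DD.
Night half: max(0, 8.6 − 11.4) × 0.5 = 0.0 × 0.5 = 0.00 DD.
Per 24 h: 3.50 DD/day.
Duration = 140 / 3.50 = 40.000 ≈ 40.0 days.

40.0 days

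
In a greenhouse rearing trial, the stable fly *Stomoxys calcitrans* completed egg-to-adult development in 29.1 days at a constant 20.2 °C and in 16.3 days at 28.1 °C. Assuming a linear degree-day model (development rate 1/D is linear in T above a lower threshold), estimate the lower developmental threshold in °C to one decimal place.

Under the model K = D·(T − T_b), so D₁·(T₁ − T_b) = D₂·(T₂ − T_b).
29.1·(20.2 − T_b) = 16.3·(28.1 − T_b)
T_b = (29.1·20.2 − 16.3·28.1) / (29.1 − 16.3) = 129.79 / 12.8 = 10.140 °C ≈ 10.1 °C.

10.1 °C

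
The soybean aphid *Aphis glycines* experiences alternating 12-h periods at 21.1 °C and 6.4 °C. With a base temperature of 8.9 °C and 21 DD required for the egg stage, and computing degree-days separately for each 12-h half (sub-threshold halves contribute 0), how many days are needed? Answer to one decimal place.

Day half: max(0, 21.1 − 8.9) × 0.5 = 12.2 × 0.5 = 6.10 DD.
Night half: max(0, 6.4 − 8.9) × 0.5 = 0.0 × 0.5 = 0.00 DD.
Per 24 h: 6.10 DD/day.
Duration = 21 / 6.10 = 3.443 ≈ 3.4 days.

3.4 days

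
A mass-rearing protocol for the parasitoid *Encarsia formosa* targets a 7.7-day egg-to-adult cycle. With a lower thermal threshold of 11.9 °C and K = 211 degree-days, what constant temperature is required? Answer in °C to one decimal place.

Required daily accumulation = 211 / 7.7 = 27.403 DD/day.
T = T_base + 27.403 = 11.9 + 27.403 = 39.303 ≈ 39.3 °C.

39.3 °C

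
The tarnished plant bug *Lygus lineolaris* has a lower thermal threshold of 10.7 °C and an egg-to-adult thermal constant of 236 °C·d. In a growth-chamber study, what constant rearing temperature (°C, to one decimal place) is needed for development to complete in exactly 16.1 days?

25.4 °C

Required daily accumulation = 236 / 16.1 = 14.658 DD/day.
T = T_base + 14.658 = 10.7 + 14.658 = 25.358 ≈ 25.4 °C.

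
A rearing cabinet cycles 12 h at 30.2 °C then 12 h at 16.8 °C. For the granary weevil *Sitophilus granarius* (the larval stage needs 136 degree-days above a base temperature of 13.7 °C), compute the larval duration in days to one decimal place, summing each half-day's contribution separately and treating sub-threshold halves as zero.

Day half: max(0, 30.2 − 13.7) × 0.5 = 16.5 × 0.5 = 8.25 DD.
Night half: max(0, 16.8 − 13.7) × 0.5 = 3.1 × 0.5 = 1.55 DD.
Per 24 h: 9.80 DD/day.
Duration = 136 / 9.80 = 13.878 ≈ 13.9 days.

13.9 days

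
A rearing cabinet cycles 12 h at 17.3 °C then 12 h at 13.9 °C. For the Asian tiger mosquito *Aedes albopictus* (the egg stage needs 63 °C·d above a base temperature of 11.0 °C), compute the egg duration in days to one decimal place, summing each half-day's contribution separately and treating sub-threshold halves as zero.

13.7 days

Day half: max(0, 17.3 − 11.0) × 0.5 = 6.3 × 0.5 = 3.15 DD.
Night half: max(0, 13.9 − 11.0) × 0.5 = 2.9 × 0.5 = 1.45 DD.
Per 24 h: 4.60 DD/day.
Duration = 63 / 4.60 = 13.696 ≈ 13.7 days.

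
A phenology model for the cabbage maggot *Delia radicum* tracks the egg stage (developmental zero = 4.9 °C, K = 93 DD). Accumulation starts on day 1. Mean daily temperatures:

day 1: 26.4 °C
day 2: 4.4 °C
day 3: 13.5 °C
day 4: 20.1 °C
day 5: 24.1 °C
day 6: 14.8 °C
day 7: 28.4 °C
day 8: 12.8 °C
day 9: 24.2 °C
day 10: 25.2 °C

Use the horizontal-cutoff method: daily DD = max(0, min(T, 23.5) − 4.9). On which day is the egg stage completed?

Daily DD above 4.9 °C (capped at 18.6): 18.6, 0.0, 8.6, 15.2, 18.6, 9.9, 18.6, 7.9, 18.6, 18.6.
Cumulative: 18.6, 18.6, 27.2, 42.4, 61.0, 70.9, 89.5, 97.4, 116.0, 134.6.
The total first reaches 93 DD on day 8.

day 8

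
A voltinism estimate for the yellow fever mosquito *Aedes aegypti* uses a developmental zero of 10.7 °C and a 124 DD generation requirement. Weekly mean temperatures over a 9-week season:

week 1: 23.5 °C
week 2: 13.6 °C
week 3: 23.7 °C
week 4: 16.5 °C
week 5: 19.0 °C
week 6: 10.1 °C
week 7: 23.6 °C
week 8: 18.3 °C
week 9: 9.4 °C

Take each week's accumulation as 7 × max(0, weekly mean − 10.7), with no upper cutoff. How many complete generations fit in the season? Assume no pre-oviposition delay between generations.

3 generations

Weekly DD (7 × max(0, T̄ − 10.7)): 89.6, 20.3, 91.0, 40.6, 58.1, 0.0, 90.3, 53.2, 0.0.
Season total = 443.1 DD.
Complete generations = ⌊443.1 / 124⌋ = 3.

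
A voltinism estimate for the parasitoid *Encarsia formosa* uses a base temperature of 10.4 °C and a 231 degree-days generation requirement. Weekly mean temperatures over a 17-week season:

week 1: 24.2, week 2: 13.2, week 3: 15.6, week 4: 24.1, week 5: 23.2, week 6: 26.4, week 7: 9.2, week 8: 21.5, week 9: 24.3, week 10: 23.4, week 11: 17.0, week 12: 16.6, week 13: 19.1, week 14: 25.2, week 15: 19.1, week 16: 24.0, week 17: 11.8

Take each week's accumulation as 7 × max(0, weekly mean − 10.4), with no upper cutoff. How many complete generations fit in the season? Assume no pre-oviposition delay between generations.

4 generations

Weekly DD (7 × max(0, T̄ − 10.4)): 96.6, 19.6, 36.4, 95.9, 89.6, 112.0, 0.0, 77.7, 97.3, 91.0, 46.2, 43.4, 60.9, 103.6, 60.9, 95.2, 9.8.
Season total = 1136.1 DD.
Complete generations = ⌊1136.1 / 231⌋ = 4.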